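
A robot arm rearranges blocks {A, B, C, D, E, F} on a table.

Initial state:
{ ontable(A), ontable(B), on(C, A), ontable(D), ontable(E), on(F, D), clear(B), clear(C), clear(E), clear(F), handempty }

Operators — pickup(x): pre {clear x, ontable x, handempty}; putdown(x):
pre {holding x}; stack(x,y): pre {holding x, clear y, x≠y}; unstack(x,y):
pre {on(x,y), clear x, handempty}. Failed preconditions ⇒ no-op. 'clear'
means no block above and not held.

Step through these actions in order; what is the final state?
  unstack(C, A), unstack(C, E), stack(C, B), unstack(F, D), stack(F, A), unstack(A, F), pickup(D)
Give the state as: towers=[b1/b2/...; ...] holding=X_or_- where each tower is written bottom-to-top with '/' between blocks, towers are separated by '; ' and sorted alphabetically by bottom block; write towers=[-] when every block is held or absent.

step 1 (unstack(C, A)): towers=[A; B; D/F; E] holding=C
step 2 (unstack(C, E)) [no-op]: towers=[A; B; D/F; E] holding=C
step 3 (stack(C, B)): towers=[A; B/C; D/F; E] holding=-
step 4 (unstack(F, D)): towers=[A; B/C; D; E] holding=F
step 5 (stack(F, A)): towers=[A/F; B/C; D; E] holding=-
step 6 (unstack(A, F)) [no-op]: towers=[A/F; B/C; D; E] holding=-
step 7 (pickup(D)): towers=[A/F; B/C; E] holding=D

towers=[A/F; B/C; E] holding=D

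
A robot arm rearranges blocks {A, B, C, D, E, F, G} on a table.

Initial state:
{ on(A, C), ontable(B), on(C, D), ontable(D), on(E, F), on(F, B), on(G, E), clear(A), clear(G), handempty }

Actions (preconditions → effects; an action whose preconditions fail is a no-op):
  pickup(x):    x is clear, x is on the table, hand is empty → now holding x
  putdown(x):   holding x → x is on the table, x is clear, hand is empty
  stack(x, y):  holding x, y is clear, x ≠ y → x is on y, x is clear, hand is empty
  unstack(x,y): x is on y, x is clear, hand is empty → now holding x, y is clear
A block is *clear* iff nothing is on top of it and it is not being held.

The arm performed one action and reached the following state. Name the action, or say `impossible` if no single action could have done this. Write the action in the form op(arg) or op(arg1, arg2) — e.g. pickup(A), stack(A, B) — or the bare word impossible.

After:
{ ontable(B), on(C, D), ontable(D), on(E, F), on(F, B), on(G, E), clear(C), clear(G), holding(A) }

target: towers=[B/F/E/G; D/C] holding=A
     unstack(G, E) → towers=[B/F/E; D/C/A] holding=G
     unstack(A, C) → towers=[B/F/E/G; D/C] holding=A  ← match

unstack(A, C)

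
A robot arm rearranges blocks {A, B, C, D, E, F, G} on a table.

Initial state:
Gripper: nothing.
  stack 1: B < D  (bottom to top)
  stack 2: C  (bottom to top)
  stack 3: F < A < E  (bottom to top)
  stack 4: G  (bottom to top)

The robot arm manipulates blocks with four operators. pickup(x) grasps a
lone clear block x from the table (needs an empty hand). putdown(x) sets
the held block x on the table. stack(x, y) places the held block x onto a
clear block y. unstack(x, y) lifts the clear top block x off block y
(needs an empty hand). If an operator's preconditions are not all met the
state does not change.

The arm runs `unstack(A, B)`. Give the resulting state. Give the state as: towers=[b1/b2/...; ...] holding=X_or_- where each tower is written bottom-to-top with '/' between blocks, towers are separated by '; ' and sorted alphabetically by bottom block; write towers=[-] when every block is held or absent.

towers=[B/D; C; F/A/E; G] holding=-

before: towers=[B/D; C; F/A/E; G] holding=-
pre[unstack(A, B)]: on(A,B) no, clear(A) no, handempty yes
on(A,B), clear(A) unmet → unstack(A, B) is a no-op
after:  towers=[B/D; C; F/A/E; G] holding=-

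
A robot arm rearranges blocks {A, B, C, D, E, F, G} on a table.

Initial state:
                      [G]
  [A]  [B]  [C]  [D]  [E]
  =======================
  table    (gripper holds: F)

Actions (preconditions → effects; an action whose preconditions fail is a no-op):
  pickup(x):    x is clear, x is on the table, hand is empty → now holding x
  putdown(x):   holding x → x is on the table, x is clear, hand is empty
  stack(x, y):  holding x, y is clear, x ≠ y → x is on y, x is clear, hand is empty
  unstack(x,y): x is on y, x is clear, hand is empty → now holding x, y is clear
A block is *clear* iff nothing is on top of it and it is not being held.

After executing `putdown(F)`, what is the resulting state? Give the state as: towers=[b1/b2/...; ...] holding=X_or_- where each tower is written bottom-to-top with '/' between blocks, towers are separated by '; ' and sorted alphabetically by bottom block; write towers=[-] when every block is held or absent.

before: towers=[A; B; C; D; E/G] holding=F
pre[putdown(F)]: holding(F) ✓
all met → apply putdown(F)
after:  towers=[A; B; C; D; E/G; F] holding=-

towers=[A; B; C; D; E/G; F] holding=-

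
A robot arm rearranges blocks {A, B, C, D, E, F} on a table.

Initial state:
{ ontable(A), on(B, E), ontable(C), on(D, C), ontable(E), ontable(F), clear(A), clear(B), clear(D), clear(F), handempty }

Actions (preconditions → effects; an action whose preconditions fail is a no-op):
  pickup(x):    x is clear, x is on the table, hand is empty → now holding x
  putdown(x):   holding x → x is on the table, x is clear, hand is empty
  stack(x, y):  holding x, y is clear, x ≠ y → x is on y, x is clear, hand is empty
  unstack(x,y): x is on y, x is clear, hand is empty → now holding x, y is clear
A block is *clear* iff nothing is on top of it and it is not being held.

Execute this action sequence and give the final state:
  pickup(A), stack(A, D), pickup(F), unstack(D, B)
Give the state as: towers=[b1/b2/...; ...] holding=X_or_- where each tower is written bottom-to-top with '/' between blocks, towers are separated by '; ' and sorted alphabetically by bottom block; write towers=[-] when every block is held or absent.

step 1 (pickup(A)): towers=[C/D; E/B; F] holding=A
step 2 (stack(A, D)): towers=[C/D/A; E/B; F] holding=-
step 3 (pickup(F)): towers=[C/D/A; E/B] holding=F
step 4 (unstack(D, B)) [no-op]: towers=[C/D/A; E/B] holding=F

towers=[C/D/A; E/B] holding=F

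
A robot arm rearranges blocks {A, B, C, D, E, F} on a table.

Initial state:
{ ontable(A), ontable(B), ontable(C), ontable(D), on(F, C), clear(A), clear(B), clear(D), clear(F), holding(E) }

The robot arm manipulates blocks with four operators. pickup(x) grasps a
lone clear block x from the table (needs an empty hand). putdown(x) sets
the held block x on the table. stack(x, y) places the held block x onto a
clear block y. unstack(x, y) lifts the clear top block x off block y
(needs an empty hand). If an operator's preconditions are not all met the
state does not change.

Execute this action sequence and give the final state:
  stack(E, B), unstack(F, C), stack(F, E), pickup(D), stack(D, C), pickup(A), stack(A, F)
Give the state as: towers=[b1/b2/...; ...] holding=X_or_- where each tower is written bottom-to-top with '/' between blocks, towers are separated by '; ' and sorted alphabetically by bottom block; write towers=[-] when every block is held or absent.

step 1 (stack(E, B)): towers=[A; B/E; C/F; D] holding=-
step 2 (unstack(F, C)): towers=[A; B/E; C; D] holding=F
step 3 (stack(F, E)): towers=[A; B/E/F; C; D] holding=-
step 4 (pickup(D)): towers=[A; B/E/F; C] holding=D
step 5 (stack(D, C)): towers=[A; B/E/F; C/D] holding=-
step 6 (pickup(A)): towers=[B/E/F; C/D] holding=A
step 7 (stack(A, F)): towers=[B/E/F/A; C/D] holding=-

towers=[B/E/F/A; C/D] holding=-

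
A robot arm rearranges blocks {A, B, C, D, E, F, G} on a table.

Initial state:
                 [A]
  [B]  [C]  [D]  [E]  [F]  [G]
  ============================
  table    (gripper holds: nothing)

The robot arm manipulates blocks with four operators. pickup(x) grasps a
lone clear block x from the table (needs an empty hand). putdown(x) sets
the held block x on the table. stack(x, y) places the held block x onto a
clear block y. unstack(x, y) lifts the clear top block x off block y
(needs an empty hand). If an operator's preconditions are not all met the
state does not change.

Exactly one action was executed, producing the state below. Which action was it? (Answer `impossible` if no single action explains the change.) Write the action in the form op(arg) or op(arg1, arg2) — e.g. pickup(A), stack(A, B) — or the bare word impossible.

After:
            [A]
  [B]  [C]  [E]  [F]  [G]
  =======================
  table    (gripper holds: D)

target: towers=[B; C; E/A; F; G] holding=D
         pickup(B) → towers=[C; D; E/A; F; G] holding=B
         pickup(F) → towers=[B; C; D; E/A; G] holding=F
         pickup(G) → towers=[B; C; D; E/A; F] holding=G
         pickup(D) → towers=[B; C; E/A; F; G] holding=D  ← match
     unstack(A, E) → towers=[B; C; D; E; F; G] holding=A
         pickup(C) → towers=[B; D; E/A; F; G] holding=C

pickup(D)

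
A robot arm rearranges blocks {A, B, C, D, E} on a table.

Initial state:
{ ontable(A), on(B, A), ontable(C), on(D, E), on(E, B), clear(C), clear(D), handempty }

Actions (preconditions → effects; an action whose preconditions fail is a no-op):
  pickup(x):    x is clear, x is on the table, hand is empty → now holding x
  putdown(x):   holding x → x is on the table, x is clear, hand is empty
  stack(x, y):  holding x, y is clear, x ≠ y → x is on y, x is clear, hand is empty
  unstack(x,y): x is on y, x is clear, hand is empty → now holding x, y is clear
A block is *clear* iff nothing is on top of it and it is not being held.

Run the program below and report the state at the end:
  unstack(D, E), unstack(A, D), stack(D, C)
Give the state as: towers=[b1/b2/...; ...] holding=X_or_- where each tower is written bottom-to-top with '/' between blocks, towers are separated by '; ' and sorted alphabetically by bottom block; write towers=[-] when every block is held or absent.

towers=[A/B/E; C/D] holding=-

step 1 (unstack(D, E)): towers=[A/B/E; C] holding=D
step 2 (unstack(A, D)) [no-op]: towers=[A/B/E; C] holding=D
step 3 (stack(D, C)): towers=[A/B/E; C/D] holding=-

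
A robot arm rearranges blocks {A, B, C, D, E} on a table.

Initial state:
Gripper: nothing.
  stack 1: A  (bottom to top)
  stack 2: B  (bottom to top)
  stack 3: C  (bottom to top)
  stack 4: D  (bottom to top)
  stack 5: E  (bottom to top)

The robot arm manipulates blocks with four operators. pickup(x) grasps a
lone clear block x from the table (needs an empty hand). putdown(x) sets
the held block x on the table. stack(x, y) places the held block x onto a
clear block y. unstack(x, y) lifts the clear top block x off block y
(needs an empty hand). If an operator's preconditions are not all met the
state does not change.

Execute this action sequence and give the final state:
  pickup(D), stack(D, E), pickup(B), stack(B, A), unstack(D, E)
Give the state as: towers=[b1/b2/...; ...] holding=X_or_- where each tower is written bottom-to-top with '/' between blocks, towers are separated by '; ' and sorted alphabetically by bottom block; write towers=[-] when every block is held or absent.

step 1 (pickup(D)): towers=[A; B; C; E] holding=D
step 2 (stack(D, E)): towers=[A; B; C; E/D] holding=-
step 3 (pickup(B)): towers=[A; C; E/D] holding=B
step 4 (stack(B, A)): towers=[A/B; C; E/D] holding=-
step 5 (unstack(D, E)): towers=[A/B; C; E] holding=D

towers=[A/B; C; E] holding=D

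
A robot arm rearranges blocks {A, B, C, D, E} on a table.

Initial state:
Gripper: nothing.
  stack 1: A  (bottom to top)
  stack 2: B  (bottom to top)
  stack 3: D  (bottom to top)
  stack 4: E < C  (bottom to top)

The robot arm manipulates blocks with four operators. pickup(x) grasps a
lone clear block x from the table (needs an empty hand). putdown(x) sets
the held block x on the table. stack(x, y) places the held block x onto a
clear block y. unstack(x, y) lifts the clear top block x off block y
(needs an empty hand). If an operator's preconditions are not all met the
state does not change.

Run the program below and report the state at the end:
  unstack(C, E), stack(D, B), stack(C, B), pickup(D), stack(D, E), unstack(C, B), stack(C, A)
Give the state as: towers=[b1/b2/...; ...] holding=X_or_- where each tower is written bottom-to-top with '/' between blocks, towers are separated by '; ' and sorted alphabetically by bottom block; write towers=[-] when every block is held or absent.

towers=[A/C; B; E/D] holding=-

step 1 (unstack(C, E)): towers=[A; B; D; E] holding=C
step 2 (stack(D, B)) [no-op]: towers=[A; B; D; E] holding=C
step 3 (stack(C, B)): towers=[A; B/C; D; E] holding=-
step 4 (pickup(D)): towers=[A; B/C; E] holding=D
step 5 (stack(D, E)): towers=[A; B/C; E/D] holding=-
step 6 (unstack(C, B)): towers=[A; B; E/D] holding=C
step 7 (stack(C, A)): towers=[A/C; B; E/D] holding=-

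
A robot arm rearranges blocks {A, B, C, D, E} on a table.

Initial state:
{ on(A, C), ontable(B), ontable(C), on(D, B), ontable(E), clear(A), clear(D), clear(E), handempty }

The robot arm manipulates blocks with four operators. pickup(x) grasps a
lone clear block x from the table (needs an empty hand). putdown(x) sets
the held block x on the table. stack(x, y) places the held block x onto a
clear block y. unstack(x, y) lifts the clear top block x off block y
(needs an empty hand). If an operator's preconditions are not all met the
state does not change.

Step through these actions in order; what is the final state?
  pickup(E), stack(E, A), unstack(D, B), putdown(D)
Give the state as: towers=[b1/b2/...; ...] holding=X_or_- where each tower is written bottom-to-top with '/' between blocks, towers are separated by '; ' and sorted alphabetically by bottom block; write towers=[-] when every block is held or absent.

step 1 (pickup(E)): towers=[B/D; C/A] holding=E
step 2 (stack(E, A)): towers=[B/D; C/A/E] holding=-
step 3 (unstack(D, B)): towers=[B; C/A/E] holding=D
step 4 (putdown(D)): towers=[B; C/A/E; D] holding=-

towers=[B; C/A/E; D] holding=-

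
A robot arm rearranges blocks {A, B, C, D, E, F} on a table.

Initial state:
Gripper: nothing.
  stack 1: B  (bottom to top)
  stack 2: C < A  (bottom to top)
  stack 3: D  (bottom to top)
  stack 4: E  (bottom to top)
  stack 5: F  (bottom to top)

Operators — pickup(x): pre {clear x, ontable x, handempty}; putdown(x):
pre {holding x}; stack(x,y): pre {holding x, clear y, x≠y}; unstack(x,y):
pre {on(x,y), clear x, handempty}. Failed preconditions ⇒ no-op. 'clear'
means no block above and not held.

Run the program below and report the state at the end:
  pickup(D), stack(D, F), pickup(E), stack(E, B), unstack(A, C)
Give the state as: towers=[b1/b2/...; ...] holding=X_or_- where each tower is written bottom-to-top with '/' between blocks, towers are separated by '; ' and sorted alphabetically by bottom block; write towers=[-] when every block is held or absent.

towers=[B/E; C; F/D] holding=A

step 1 (pickup(D)): towers=[B; C/A; E; F] holding=D
step 2 (stack(D, F)): towers=[B; C/A; E; F/D] holding=-
step 3 (pickup(E)): towers=[B; C/A; F/D] holding=E
step 4 (stack(E, B)): towers=[B/E; C/A; F/D] holding=-
step 5 (unstack(A, C)): towers=[B/E; C; F/D] holding=A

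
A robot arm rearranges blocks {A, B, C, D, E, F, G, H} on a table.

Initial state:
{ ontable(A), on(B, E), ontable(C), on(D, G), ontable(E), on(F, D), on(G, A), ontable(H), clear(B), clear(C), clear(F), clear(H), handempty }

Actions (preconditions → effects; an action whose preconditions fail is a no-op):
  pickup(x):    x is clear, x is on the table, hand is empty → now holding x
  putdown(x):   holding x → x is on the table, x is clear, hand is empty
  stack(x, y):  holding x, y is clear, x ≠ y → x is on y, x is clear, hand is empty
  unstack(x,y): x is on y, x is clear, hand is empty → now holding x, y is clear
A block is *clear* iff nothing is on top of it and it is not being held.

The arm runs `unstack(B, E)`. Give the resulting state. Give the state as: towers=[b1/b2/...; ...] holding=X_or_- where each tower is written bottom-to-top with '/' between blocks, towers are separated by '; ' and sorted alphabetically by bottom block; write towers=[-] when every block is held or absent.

before: towers=[A/G/D/F; C; E/B; H] holding=-
pre[unstack(B, E)]: on(B,E) yes, clear(B) yes, handempty yes
all met → apply unstack(B, E)
after:  towers=[A/G/D/F; C; E; H] holding=B

towers=[A/G/D/F; C; E; H] holding=B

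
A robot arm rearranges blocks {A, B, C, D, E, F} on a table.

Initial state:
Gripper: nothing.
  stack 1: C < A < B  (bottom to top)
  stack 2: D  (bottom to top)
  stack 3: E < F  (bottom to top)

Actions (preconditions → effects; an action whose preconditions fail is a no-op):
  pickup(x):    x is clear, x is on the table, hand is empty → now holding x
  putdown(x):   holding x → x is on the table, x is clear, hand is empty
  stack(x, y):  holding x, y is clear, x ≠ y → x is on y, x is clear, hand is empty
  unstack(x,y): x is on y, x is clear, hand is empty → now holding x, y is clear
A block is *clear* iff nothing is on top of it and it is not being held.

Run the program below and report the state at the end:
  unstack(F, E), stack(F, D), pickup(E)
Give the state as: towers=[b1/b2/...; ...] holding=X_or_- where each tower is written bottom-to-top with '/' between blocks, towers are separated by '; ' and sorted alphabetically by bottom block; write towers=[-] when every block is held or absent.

step 1 (unstack(F, E)): towers=[C/A/B; D; E] holding=F
step 2 (stack(F, D)): towers=[C/A/B; D/F; E] holding=-
step 3 (pickup(E)): towers=[C/A/B; D/F] holding=E

towers=[C/A/B; D/F] holding=E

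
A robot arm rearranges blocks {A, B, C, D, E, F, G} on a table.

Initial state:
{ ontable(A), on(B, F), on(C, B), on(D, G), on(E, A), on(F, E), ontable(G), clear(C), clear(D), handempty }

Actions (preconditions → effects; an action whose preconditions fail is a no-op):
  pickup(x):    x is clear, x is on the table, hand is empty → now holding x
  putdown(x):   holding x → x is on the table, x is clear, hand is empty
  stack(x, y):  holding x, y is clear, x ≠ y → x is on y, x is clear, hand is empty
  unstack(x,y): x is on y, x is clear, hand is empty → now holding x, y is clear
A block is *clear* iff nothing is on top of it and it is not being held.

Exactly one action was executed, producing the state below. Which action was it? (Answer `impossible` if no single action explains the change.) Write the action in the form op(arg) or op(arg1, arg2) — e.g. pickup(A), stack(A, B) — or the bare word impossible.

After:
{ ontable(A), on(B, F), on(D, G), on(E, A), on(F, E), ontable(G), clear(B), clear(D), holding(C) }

target: towers=[A/E/F/B; G/D] holding=C
     unstack(D, G) → towers=[A/E/F/B/C; G] holding=D
     unstack(C, B) → towers=[A/E/F/B; G/D] holding=C  ← match

unstack(C, B)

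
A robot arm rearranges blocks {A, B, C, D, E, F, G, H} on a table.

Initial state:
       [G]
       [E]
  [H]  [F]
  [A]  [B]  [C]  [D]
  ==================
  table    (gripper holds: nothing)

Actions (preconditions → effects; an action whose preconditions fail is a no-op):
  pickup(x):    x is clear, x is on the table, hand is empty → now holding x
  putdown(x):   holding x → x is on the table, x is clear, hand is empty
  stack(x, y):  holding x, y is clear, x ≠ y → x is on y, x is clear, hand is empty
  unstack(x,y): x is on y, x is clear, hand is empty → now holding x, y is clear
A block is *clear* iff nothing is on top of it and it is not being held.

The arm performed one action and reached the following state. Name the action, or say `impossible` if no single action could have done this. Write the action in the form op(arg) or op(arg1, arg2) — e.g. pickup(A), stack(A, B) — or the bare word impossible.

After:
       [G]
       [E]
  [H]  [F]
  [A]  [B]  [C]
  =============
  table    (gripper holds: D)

target: towers=[A/H; B/F/E/G; C] holding=D
     unstack(G, E) → towers=[A/H; B/F/E; C; D] holding=G
     unstack(H, A) → towers=[A; B/F/E/G; C; D] holding=H
         pickup(D) → towers=[A/H; B/F/E/G; C] holding=D  ← match
         pickup(C) → towers=[A/H; B/F/E/G; D] holding=C

pickup(D)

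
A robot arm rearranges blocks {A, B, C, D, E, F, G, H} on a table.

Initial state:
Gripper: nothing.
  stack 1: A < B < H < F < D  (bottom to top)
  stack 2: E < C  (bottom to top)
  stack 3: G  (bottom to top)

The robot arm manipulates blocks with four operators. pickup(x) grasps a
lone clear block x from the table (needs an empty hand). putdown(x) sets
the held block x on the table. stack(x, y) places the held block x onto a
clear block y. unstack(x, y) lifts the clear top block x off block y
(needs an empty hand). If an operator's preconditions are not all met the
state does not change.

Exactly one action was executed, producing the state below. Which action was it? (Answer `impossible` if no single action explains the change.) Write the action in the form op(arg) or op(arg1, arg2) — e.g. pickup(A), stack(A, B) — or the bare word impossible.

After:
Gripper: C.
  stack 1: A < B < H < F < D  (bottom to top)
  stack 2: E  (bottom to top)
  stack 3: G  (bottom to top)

target: towers=[A/B/H/F/D; E; G] holding=C
         pickup(G) → towers=[A/B/H/F/D; E/C] holding=G
     unstack(D, F) → towers=[A/B/H/F; E/C; G] holding=D
     unstack(C, E) → towers=[A/B/H/F/D; E; G] holding=C  ← match

unstack(C, E)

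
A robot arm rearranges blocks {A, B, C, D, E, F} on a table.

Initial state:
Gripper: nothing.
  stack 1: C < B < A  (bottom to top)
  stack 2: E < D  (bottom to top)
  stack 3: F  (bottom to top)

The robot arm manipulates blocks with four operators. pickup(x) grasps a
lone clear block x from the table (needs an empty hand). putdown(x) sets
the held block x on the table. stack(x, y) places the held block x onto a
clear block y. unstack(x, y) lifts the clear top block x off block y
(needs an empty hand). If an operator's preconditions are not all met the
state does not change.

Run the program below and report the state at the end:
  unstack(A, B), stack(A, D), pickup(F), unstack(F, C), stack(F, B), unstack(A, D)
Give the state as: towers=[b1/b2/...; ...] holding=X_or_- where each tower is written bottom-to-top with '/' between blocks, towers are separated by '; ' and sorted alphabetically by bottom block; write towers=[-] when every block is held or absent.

towers=[C/B/F; E/D] holding=A

step 1 (unstack(A, B)): towers=[C/B; E/D; F] holding=A
step 2 (stack(A, D)): towers=[C/B; E/D/A; F] holding=-
step 3 (pickup(F)): towers=[C/B; E/D/A] holding=F
step 4 (unstack(F, C)) [no-op]: towers=[C/B; E/D/A] holding=F
step 5 (stack(F, B)): towers=[C/B/F; E/D/A] holding=-
step 6 (unstack(A, D)): towers=[C/B/F; E/D] holding=A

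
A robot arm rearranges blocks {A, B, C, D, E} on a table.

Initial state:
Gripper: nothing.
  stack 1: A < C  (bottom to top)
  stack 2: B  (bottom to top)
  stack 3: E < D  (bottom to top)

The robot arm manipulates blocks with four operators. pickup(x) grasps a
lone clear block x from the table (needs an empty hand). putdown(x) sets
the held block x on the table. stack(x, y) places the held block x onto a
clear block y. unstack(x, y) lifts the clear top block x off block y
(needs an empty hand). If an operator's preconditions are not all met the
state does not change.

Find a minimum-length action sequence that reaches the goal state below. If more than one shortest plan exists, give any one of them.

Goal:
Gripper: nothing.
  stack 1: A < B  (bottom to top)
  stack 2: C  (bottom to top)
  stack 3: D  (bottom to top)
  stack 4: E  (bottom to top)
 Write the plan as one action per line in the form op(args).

step 1 (unstack(D, E)): towers=[A/C; B; E] holding=D
step 2 (putdown(D)): towers=[A/C; B; D; E] holding=-
step 3 (unstack(C, A)): towers=[A; B; D; E] holding=C
step 4 (putdown(C)): towers=[A; B; C; D; E] holding=-
step 5 (pickup(B)): towers=[A; C; D; E] holding=B
step 6 (stack(B, A)): towers=[A/B; C; D; E] holding=-
goal check: towers=[A/B; C; D; E] holding=- — reached (length 6, optimal by BFS)

unstack(D, E)
putdown(D)
unstack(C, A)
putdown(C)
pickup(B)
stack(B, A)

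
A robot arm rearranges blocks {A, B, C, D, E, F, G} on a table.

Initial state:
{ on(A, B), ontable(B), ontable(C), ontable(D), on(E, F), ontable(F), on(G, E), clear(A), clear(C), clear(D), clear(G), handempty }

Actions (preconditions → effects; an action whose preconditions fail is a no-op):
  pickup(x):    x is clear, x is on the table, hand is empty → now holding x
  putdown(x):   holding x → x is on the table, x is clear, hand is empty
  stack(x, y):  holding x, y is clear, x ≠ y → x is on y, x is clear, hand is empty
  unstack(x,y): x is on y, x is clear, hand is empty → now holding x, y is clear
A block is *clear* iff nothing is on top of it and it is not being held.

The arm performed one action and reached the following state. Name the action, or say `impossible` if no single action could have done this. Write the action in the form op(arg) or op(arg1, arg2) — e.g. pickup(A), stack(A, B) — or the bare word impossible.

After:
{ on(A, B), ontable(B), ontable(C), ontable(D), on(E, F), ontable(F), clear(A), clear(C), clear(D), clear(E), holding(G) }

target: towers=[B/A; C; D; F/E] holding=G
     unstack(G, E) → towers=[B/A; C; D; F/E] holding=G  ← match
         pickup(D) → towers=[B/A; C; F/E/G] holding=D
     unstack(A, B) → towers=[B; C; D; F/E/G] holding=A
         pickup(C) → towers=[B/A; D; F/E/G] holding=C

unstack(G, E)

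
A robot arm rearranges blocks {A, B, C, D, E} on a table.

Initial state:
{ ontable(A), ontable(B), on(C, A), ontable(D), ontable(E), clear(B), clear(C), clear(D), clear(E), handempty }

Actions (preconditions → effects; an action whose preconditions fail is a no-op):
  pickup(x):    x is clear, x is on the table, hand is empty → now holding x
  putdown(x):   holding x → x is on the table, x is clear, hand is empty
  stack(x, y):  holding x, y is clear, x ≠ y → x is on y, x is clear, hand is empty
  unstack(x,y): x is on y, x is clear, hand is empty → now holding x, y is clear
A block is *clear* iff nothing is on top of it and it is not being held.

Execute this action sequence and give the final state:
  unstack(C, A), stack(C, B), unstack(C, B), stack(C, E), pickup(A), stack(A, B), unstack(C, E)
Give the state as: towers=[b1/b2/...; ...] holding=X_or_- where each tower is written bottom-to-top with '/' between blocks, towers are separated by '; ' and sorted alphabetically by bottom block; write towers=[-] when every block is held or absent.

step 1 (unstack(C, A)): towers=[A; B; D; E] holding=C
step 2 (stack(C, B)): towers=[A; B/C; D; E] holding=-
step 3 (unstack(C, B)): towers=[A; B; D; E] holding=C
step 4 (stack(C, E)): towers=[A; B; D; E/C] holding=-
step 5 (pickup(A)): towers=[B; D; E/C] holding=A
step 6 (stack(A, B)): towers=[B/A; D; E/C] holding=-
step 7 (unstack(C, E)): towers=[B/A; D; E] holding=C

towers=[B/A; D; E] holding=C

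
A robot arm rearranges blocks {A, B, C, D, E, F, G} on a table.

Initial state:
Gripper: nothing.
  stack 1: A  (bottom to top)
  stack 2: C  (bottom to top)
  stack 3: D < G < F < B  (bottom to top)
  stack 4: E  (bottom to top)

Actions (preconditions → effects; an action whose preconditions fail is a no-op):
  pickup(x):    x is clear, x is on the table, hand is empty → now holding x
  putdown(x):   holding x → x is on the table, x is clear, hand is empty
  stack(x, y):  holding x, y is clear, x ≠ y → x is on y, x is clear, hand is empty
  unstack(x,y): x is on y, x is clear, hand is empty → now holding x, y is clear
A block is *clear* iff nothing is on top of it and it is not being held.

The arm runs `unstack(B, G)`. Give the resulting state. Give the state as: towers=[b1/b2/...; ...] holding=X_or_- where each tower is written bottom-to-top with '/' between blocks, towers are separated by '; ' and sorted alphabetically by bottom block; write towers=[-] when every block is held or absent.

before: towers=[A; C; D/G/F/B; E] holding=-
pre[unstack(B, G)]: on(B,G) ✗, clear(B) ✓, handempty ✓
on(B,G) unmet → unstack(B, G) is a no-op
after:  towers=[A; C; D/G/F/B; E] holding=-

towers=[A; C; D/G/F/B; E] holding=-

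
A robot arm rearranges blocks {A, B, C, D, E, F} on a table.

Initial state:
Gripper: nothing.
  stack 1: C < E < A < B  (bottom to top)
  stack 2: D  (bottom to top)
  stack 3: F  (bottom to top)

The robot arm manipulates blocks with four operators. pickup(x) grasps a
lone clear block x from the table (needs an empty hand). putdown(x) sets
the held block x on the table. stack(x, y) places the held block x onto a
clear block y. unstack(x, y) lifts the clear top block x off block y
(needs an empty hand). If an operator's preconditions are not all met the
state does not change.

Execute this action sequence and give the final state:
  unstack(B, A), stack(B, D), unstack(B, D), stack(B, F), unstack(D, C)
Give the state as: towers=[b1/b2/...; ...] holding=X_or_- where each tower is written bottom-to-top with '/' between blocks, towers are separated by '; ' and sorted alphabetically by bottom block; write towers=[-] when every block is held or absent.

towers=[C/E/A; D; F/B] holding=-

step 1 (unstack(B, A)): towers=[C/E/A; D; F] holding=B
step 2 (stack(B, D)): towers=[C/E/A; D/B; F] holding=-
step 3 (unstack(B, D)): towers=[C/E/A; D; F] holding=B
step 4 (stack(B, F)): towers=[C/E/A; D; F/B] holding=-
step 5 (unstack(D, C)) [no-op]: towers=[C/E/A; D; F/B] holding=-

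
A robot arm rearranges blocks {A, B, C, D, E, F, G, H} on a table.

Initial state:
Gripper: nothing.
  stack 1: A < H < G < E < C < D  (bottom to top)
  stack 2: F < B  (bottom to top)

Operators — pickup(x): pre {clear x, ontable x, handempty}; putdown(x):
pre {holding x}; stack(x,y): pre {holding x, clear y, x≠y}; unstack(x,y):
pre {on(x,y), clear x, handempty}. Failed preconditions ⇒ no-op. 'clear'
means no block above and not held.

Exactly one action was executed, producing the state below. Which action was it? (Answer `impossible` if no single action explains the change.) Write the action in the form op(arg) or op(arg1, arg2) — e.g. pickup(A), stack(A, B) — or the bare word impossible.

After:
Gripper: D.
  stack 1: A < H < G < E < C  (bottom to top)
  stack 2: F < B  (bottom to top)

unstack(D, C)

target: towers=[A/H/G/E/C; F/B] holding=D
     unstack(B, F) → towers=[A/H/G/E/C/D; F] holding=B
     unstack(D, C) → towers=[A/H/G/E/C; F/B] holding=D  ← match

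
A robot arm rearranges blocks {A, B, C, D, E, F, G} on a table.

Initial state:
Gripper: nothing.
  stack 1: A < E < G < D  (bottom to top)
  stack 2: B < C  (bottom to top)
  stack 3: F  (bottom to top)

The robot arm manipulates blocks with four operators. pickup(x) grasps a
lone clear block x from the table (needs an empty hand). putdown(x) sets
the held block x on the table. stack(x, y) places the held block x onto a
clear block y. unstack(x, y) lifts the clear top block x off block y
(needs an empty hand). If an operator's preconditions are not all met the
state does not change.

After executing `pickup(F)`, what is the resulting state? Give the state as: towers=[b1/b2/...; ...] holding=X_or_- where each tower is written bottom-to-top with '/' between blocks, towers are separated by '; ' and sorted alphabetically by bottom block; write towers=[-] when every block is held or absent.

before: towers=[A/E/G/D; B/C; F] holding=-
pre[pickup(F)]: clear(F) ok, ontable(F) ok, handempty ok
all met → apply pickup(F)
after:  towers=[A/E/G/D; B/C] holding=F

towers=[A/E/G/D; B/C] holding=F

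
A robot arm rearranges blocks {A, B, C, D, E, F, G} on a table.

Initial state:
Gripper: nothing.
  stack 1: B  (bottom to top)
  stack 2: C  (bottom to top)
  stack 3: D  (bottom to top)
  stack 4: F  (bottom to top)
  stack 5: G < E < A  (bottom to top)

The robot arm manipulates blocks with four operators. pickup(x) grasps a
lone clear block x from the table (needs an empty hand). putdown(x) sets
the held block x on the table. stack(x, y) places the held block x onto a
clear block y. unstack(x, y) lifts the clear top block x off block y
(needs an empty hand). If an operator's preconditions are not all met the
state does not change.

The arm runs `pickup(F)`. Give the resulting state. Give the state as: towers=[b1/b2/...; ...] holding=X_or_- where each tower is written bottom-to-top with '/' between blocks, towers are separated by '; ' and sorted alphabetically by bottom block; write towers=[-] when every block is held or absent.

before: towers=[B; C; D; F; G/E/A] holding=-
pre[pickup(F)]: clear(F) ✓, ontable(F) ✓, handempty ✓
all met → apply pickup(F)
after:  towers=[B; C; D; G/E/A] holding=F

towers=[B; C; D; G/E/A] holding=F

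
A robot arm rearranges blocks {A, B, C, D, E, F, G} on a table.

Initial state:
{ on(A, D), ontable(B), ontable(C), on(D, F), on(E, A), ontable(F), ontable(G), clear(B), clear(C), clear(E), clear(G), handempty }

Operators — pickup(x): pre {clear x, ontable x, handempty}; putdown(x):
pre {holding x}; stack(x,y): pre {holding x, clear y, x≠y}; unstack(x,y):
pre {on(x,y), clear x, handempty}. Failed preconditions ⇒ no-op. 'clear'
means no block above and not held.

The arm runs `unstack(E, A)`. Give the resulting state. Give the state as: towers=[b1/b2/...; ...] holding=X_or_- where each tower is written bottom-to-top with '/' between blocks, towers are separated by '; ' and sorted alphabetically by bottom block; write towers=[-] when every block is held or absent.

before: towers=[B; C; F/D/A/E; G] holding=-
pre[unstack(E, A)]: on(E,A) ✓, clear(E) ✓, handempty ✓
all met → apply unstack(E, A)
after:  towers=[B; C; F/D/A; G] holding=E

towers=[B; C; F/D/A; G] holding=E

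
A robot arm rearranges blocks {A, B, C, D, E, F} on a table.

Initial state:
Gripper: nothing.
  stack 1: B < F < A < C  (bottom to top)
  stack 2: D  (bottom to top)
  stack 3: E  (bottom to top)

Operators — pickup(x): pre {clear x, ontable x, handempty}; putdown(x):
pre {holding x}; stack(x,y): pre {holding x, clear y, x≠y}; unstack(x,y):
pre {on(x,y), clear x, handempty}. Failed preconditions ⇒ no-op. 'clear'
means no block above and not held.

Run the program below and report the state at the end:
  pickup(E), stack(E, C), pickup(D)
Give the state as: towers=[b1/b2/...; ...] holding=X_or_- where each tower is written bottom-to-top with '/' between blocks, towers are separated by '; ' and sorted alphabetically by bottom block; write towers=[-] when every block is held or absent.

step 1 (pickup(E)): towers=[B/F/A/C; D] holding=E
step 2 (stack(E, C)): towers=[B/F/A/C/E; D] holding=-
step 3 (pickup(D)): towers=[B/F/A/C/E] holding=D

towers=[B/F/A/C/E] holding=D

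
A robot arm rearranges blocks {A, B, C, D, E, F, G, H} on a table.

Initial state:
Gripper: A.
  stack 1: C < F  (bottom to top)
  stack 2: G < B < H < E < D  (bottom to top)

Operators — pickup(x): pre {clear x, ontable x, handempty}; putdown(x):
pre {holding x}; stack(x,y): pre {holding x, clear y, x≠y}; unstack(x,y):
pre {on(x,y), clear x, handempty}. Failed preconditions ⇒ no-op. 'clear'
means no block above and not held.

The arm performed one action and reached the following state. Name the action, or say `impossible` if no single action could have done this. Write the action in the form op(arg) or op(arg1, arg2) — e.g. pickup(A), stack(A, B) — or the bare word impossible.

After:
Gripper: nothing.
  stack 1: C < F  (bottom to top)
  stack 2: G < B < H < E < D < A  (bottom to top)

stack(A, D)

target: towers=[C/F; G/B/H/E/D/A] holding=-
        putdown(A) → towers=[A; C/F; G/B/H/E/D] holding=-
       stack(A, F) → towers=[C/F/A; G/B/H/E/D] holding=-
       stack(A, D) → towers=[C/F; G/B/H/E/D/A] holding=-  ← match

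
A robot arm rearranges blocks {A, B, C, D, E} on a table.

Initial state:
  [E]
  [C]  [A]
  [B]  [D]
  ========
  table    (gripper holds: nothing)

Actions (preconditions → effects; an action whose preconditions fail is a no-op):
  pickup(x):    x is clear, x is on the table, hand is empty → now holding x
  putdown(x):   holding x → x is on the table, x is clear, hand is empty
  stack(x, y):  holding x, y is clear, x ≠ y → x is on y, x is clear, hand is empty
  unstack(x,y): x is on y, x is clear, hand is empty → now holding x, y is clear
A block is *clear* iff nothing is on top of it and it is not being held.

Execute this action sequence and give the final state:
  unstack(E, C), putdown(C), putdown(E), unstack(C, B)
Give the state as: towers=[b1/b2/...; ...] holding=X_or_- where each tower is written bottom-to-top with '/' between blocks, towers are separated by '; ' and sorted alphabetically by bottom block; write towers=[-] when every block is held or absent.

step 1 (unstack(E, C)): towers=[B/C; D/A] holding=E
step 2 (putdown(C)) [no-op]: towers=[B/C; D/A] holding=E
step 3 (putdown(E)): towers=[B/C; D/A; E] holding=-
step 4 (unstack(C, B)): towers=[B; D/A; E] holding=C

towers=[B; D/A; E] holding=C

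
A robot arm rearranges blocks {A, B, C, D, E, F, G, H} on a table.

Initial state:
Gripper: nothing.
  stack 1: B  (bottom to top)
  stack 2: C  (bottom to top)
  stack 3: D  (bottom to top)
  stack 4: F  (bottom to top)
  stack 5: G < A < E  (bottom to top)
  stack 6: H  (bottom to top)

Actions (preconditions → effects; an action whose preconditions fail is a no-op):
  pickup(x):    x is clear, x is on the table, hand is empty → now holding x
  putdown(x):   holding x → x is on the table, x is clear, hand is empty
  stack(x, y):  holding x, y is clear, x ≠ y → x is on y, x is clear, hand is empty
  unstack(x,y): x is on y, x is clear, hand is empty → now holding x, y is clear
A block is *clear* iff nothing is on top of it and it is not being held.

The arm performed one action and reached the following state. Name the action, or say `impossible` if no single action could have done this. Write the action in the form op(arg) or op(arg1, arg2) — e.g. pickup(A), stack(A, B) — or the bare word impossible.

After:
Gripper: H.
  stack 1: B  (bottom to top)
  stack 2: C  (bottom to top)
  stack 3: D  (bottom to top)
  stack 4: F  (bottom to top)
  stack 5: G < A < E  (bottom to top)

target: towers=[B; C; D; F; G/A/E] holding=H
     unstack(E, A) → towers=[B; C; D; F; G/A; H] holding=E
         pickup(H) → towers=[B; C; D; F; G/A/E] holding=H  ← match
         pickup(B) → towers=[C; D; F; G/A/E; H] holding=B
         pickup(F) → towers=[B; C; D; G/A/E; H] holding=F
         pickup(D) → towers=[B; C; F; G/A/E; H] holding=D
         pickup(C) → towers=[B; D; F; G/A/E; H] holding=C

pickup(H)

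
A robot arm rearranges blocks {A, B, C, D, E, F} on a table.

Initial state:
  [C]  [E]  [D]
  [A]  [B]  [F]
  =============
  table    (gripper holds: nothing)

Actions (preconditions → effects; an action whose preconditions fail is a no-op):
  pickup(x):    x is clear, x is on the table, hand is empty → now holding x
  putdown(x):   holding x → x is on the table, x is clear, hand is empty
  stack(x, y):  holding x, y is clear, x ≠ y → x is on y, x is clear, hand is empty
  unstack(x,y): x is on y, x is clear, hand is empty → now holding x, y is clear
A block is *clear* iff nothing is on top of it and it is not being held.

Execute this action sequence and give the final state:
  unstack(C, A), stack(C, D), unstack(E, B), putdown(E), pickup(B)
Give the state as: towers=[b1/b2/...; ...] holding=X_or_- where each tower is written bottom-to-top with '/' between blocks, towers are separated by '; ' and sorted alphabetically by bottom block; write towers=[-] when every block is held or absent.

towers=[A; E; F/D/C] holding=B

step 1 (unstack(C, A)): towers=[A; B/E; F/D] holding=C
step 2 (stack(C, D)): towers=[A; B/E; F/D/C] holding=-
step 3 (unstack(E, B)): towers=[A; B; F/D/C] holding=E
step 4 (putdown(E)): towers=[A; B; E; F/D/C] holding=-
step 5 (pickup(B)): towers=[A; E; F/D/C] holding=B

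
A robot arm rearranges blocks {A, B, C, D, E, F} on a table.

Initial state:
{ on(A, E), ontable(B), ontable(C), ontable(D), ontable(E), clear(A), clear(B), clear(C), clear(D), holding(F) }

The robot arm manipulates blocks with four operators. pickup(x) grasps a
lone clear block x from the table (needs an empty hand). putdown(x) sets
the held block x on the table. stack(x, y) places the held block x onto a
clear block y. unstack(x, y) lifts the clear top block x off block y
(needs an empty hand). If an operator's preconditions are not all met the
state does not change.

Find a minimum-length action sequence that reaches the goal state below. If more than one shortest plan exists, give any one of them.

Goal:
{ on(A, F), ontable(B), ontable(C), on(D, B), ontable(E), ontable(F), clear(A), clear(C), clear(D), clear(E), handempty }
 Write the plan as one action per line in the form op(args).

putdown(F)
pickup(D)
stack(D, B)
unstack(A, E)
stack(A, F)

step 1 (putdown(F)): towers=[B; C; D; E/A; F] holding=-
step 2 (pickup(D)): towers=[B; C; E/A; F] holding=D
step 3 (stack(D, B)): towers=[B/D; C; E/A; F] holding=-
step 4 (unstack(A, E)): towers=[B/D; C; E; F] holding=A
step 5 (stack(A, F)): towers=[B/D; C; E; F/A] holding=-
goal check: towers=[B/D; C; E; F/A] holding=- — reached (length 5, optimal by BFS)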